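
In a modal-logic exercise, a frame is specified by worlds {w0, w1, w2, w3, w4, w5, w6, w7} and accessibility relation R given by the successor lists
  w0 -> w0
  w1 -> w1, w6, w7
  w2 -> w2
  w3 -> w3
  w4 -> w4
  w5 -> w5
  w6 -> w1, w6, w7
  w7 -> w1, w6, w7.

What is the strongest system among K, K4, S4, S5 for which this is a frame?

S5

Transitive (axiom 4): yes — every two-step R-path is closed by a direct edge.
Reflexive (axiom T): yes — every world is R-related to itself.
Euclidean (axiom 5): yes — any two successors of a common world are R-related.
So F validates K, K4, S4, S5. The strongest is S5.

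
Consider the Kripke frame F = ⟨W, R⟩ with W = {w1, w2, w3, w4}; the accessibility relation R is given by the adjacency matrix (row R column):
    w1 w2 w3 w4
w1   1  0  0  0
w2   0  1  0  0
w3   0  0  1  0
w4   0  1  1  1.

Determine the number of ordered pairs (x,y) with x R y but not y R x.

2

Enumerating: (w4,w2), (w4,w3).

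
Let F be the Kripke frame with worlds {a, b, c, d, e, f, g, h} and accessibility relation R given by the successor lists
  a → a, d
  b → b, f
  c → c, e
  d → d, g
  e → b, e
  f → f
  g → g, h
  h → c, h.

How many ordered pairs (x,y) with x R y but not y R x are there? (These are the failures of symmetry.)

7

Enumerating: (a,d), (b,f), (c,e), (d,g), (e,b), (g,h), (h,c).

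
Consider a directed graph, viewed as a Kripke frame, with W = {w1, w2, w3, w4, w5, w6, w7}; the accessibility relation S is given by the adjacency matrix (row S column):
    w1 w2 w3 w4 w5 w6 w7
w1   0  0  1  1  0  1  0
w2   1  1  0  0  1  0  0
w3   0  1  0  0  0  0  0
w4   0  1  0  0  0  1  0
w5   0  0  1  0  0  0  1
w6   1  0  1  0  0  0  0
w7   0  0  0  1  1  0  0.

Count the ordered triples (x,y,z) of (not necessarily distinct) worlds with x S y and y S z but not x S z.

24

Enumerating: (w1,w3,w2), (w1,w4,w2), (w1,w6,w1), (w2,w1,w3), (w2,w1,w4), (w2,w1,w6), (w2,w5,w3), (w2,w5,w7), (w3,w2,w1), (w3,w2,w5), (w4,w2,w1), (w4,w2,w5), … and 12 more.
Total: 24.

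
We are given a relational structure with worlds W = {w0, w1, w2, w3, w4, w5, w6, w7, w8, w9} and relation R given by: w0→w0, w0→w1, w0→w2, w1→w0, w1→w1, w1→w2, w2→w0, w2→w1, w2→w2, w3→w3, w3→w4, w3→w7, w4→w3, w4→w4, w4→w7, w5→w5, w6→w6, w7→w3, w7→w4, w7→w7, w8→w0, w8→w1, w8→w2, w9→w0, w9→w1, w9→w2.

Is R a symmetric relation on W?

Symmetric: no — w8 R w0 but not w0 R w8.

No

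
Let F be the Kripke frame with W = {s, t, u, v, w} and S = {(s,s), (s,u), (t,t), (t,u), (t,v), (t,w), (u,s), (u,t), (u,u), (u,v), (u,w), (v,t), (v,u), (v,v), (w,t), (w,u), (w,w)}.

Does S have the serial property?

Serial: yes — every world has a successor (e.g. s S s).

Yes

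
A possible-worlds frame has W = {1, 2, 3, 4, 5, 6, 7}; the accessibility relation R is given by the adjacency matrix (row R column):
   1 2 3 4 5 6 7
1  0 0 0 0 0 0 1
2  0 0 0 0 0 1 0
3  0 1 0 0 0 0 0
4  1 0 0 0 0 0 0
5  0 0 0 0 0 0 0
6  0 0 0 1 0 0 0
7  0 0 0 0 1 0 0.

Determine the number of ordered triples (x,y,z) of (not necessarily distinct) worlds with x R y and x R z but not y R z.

Enumerating: (1,7,7), (2,6,6), (3,2,2), (4,1,1), (6,4,4), (7,5,5).

6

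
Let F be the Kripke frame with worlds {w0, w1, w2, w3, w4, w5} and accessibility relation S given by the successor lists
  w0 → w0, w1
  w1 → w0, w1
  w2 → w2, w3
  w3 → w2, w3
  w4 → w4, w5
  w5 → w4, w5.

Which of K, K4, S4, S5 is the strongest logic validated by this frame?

Transitive (axiom 4): yes — every two-step S-path is closed by a direct edge.
Reflexive (axiom T): yes — every world is S-related to itself.
Euclidean (axiom 5): yes — any two successors of a common world are S-related.
So F validates K, K4, S4, S5. The strongest is S5.

S5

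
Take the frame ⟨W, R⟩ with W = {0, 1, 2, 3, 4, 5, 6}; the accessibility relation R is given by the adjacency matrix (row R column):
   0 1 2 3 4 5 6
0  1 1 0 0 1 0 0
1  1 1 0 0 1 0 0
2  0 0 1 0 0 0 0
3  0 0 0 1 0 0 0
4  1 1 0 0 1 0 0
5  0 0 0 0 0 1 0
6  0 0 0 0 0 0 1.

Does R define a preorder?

Reflexive: yes — every world is R-related to itself.
Transitive: yes — every two-step R-path is closed by a direct edge.
So R is a preorder.

Yes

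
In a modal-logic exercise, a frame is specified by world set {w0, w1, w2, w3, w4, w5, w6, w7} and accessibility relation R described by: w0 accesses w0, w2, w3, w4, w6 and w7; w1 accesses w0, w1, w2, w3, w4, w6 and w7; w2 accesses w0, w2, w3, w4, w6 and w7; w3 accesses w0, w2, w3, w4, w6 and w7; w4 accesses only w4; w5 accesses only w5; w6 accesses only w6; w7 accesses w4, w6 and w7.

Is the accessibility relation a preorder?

Reflexive: yes — every world is R-related to itself.
Transitive: yes — every two-step R-path is closed by a direct edge.
So R is a preorder.

Yes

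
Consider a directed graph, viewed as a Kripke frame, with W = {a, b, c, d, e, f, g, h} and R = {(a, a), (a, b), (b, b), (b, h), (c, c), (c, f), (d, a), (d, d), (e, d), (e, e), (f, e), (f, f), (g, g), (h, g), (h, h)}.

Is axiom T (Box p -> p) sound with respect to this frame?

Yes

Axiom T corresponds to the accessibility relation being reflexive.
Reflexive: yes — every world is R-related to itself.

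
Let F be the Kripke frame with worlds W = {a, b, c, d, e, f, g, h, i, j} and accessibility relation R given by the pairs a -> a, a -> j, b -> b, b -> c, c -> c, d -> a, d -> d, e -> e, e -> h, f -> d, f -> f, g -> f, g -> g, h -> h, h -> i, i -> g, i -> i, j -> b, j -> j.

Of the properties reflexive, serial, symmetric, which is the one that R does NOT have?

Reflexive: yes — every world is R-related to itself.
Serial: yes — every world has a successor (e.g. a R a).
Symmetric: no — a R j but not j R a.
Only symmetric fails.

symmetric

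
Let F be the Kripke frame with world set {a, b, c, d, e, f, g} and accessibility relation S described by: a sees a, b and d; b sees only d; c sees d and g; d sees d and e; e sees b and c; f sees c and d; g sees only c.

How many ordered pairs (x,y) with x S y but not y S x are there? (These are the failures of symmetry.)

Enumerating: (a,b), (a,d), (b,d), (c,d), (d,e), (e,b), (e,c), (f,c), (f,d).

9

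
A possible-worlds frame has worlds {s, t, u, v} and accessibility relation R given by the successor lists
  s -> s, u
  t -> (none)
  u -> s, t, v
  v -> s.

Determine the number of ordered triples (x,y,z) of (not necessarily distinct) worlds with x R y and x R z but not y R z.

8

Enumerating: (s,u,u), (u,s,t), (u,s,v), (u,t,s), (u,t,t), (u,t,v), (u,v,t), (u,v,v).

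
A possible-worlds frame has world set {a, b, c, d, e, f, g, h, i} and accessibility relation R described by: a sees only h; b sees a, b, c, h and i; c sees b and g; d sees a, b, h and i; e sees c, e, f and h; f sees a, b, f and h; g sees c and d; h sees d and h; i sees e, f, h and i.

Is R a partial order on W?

No

Reflexive: no — a is not related to itself.
Transitive: no — a R h and h R d, but not a R d.
Antisymmetric: no — b R c and c R b with b ≠ c.
So R is not a partial order.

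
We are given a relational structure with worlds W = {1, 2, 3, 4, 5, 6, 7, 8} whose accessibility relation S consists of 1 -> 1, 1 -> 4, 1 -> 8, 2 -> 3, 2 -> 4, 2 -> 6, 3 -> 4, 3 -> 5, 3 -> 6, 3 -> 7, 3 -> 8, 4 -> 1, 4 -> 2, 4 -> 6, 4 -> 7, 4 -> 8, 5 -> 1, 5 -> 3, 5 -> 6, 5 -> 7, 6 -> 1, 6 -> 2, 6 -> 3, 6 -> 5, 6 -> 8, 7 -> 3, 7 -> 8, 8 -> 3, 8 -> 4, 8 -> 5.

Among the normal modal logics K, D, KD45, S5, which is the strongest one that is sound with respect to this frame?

D

Serial (axiom D): yes — every world has a successor (e.g. 1 S 1).
Euclidean (axiom 5): no — 2 S 4 and 2 S 3, but not 4 S 3.
Transitive (axiom 4): no — 1 S 4 and 4 S 2, but not 1 S 2.
Reflexive (axiom T): no — 2 is not related to itself.
So F validates K, D; KD45 would additionally require S to be Euclidean and transitive. The strongest is D.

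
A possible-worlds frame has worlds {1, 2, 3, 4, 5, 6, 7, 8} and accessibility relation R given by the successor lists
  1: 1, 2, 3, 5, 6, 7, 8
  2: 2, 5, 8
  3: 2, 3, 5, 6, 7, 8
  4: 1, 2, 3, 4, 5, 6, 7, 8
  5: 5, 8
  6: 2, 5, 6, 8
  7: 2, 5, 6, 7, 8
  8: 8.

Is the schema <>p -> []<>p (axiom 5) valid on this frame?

No

By correspondence theory, 5 is valid on a frame iff R is Euclidean.
Euclidean: no — 1 R 2 and 1 R 3, but not 2 R 3.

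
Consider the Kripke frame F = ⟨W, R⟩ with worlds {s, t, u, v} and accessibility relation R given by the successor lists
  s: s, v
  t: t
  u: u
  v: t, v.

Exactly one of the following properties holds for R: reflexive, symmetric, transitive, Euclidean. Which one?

Reflexive: yes — every world is R-related to itself.
Symmetric: no — s R v but not v R s.
Transitive: no — s R v and v R t, but not s R t.
Euclidean: no — s R v and s R s, but not v R s.
Only reflexive holds.

reflexive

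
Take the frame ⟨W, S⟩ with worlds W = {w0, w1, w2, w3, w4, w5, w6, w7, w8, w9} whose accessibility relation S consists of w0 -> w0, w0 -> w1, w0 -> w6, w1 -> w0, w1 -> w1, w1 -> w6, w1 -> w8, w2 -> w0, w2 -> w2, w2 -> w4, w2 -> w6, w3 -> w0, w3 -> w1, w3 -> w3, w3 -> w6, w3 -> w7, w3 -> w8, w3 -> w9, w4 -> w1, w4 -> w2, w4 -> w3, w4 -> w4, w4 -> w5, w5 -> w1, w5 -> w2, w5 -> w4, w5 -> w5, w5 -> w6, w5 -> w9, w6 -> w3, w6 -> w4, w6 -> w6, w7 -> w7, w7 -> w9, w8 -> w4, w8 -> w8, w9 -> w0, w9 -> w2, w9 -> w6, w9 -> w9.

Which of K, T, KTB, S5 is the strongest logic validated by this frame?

T

Reflexive (axiom T): yes — every world is S-related to itself.
Symmetric (axiom B): no — w0 S w6 but not w6 S w0.
Euclidean (axiom 5): no — w0 S w6 and w0 S w1, but not w6 S w1.
So F validates K, T; KTB would additionally require S to be symmetric. The strongest is T.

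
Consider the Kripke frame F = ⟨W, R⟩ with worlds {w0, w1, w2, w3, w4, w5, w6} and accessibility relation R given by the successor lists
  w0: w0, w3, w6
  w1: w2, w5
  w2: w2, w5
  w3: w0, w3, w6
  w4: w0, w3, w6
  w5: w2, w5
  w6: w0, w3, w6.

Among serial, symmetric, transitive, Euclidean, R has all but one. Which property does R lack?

Serial: yes — every world has a successor (e.g. w0 R w0).
Symmetric: no — w1 R w2 but not w2 R w1.
Transitive: yes — every two-step R-path is closed by a direct edge.
Euclidean: yes — any two successors of a common world are R-related.
Only symmetric fails.

symmetric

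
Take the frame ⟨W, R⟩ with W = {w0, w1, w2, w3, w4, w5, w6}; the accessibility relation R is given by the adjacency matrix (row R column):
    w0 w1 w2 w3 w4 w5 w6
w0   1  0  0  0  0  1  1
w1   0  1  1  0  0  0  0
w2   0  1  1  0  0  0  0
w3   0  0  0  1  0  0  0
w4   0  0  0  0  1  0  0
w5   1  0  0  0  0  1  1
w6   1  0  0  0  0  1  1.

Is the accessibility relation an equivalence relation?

Reflexive: yes — every world is R-related to itself.
Symmetric: yes — every pair in R has its reverse in R.
Transitive: yes — every two-step R-path is closed by a direct edge.
So R is an equivalence relation.

Yes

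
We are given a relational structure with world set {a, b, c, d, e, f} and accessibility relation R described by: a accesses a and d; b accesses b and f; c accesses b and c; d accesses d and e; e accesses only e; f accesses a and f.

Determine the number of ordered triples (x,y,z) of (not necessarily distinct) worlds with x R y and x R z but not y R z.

Enumerating: (a,d,a), (b,f,b), (c,b,c), (d,e,d), (f,a,f).

5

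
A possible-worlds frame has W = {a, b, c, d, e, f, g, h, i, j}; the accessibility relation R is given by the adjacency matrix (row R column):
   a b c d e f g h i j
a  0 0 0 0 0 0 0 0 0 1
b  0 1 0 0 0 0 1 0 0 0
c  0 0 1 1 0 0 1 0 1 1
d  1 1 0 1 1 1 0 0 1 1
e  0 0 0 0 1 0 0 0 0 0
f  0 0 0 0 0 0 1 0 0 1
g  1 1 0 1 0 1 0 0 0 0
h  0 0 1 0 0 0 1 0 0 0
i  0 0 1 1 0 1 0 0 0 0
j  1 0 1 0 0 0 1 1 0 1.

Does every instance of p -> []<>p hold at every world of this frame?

Axiom B corresponds to the accessibility relation being symmetric.
Symmetric: no — c R d but not d R c.

No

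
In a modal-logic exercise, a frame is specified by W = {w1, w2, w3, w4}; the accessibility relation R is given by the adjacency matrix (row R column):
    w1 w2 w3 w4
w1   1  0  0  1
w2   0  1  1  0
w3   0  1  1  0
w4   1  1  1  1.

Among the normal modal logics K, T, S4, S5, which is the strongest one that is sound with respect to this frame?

T

Reflexive (axiom T): yes — every world is R-related to itself.
Transitive (axiom 4): no — w1 R w4 and w4 R w2, but not w1 R w2.
Euclidean (axiom 5): no — w4 R w1 and w4 R w2, but not w1 R w2.
So F validates K, T; S4 would additionally require R to be transitive. The strongest is T.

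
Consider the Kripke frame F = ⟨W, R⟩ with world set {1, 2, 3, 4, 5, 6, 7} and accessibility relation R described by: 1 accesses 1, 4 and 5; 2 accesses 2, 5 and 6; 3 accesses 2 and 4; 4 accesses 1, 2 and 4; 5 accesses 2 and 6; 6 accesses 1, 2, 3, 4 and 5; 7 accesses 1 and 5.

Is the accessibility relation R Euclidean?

No

Euclidean: no — 1 R 4 and 1 R 5, but not 4 R 5.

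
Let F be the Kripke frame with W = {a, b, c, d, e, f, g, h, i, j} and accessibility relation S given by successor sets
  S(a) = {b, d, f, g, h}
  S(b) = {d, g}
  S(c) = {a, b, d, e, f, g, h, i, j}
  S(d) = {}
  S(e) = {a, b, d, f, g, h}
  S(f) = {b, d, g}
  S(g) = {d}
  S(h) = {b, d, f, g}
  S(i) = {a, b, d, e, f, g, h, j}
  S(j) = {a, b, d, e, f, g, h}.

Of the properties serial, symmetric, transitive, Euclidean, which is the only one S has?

Serial: no — d has no S-successor.
Symmetric: no — a S b but not b S a.
Transitive: yes — every two-step S-path is closed by a direct edge.
Euclidean: no — a S b and a S f, but not b S f.
Only transitive holds.

transitive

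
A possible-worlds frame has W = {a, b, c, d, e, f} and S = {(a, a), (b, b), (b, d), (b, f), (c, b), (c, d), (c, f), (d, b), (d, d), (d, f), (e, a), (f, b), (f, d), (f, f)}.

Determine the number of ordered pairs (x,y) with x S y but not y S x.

Enumerating: (c,b), (c,d), (c,f), (e,a).

4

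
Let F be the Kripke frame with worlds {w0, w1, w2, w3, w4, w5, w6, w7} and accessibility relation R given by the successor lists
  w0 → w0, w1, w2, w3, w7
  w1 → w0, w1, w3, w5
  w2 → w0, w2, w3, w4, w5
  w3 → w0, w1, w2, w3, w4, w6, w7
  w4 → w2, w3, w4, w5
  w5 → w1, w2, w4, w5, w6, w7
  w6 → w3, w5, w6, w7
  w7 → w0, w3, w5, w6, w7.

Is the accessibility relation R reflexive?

Reflexive: yes — every world is R-related to itself.

Yes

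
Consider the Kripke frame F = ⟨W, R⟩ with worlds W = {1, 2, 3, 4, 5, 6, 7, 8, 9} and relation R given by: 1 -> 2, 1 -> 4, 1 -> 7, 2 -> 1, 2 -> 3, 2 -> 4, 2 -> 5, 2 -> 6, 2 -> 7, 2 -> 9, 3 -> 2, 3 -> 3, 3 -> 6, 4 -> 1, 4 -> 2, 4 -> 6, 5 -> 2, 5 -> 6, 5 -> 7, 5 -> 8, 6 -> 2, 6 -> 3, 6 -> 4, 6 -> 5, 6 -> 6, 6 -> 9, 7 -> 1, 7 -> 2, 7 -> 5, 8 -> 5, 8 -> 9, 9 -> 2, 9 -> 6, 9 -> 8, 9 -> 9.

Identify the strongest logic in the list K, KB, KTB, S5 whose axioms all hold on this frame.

Symmetric (axiom B): yes — every pair in R has its reverse in R.
Reflexive (axiom T): no — 1 is not related to itself.
Euclidean (axiom 5): no — 1 R 4 and 1 R 7, but not 4 R 7.
So F validates K, KB; KTB would additionally require R to be reflexive. The strongest is KB.

KB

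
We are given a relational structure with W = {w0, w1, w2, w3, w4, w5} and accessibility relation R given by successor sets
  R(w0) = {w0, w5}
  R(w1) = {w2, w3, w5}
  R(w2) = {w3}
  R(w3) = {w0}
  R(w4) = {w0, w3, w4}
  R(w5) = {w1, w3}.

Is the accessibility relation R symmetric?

No

Symmetric: no — w0 R w5 but not w5 R w0.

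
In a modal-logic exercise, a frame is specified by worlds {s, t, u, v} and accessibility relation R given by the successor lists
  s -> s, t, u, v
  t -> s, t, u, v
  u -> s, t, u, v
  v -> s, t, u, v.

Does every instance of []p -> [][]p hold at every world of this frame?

Yes

Axiom 4 corresponds to the accessibility relation being transitive.
Transitive: yes — every two-step R-path is closed by a direct edge.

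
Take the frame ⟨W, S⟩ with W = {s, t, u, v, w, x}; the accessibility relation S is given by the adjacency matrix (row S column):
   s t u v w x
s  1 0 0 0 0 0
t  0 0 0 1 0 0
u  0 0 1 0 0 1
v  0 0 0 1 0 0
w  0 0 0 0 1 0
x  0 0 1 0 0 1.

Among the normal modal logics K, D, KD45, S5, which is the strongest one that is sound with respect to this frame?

KD45

Serial (axiom D): yes — every world has a successor (e.g. s S s).
Euclidean (axiom 5): yes — any two successors of a common world are S-related.
Transitive (axiom 4): yes — every two-step S-path is closed by a direct edge.
Reflexive (axiom T): no — t is not related to itself.
So F validates K, D, KD45; S5 would additionally require S to be reflexive. The strongest is KD45.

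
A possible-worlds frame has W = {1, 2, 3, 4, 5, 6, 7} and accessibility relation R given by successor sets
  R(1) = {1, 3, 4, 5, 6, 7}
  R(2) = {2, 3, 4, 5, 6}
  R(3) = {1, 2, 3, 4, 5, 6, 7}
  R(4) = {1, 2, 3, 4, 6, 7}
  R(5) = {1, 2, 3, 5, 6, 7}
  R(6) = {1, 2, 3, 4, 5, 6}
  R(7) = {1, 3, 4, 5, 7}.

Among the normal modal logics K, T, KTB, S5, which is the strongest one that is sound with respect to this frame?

Reflexive (axiom T): yes — every world is R-related to itself.
Symmetric (axiom B): yes — every pair in R has its reverse in R.
Euclidean (axiom 5): no — 1 R 4 and 1 R 5, but not 4 R 5.
So F validates K, T, KTB; S5 would additionally require R to be Euclidean. The strongest is KTB.

KTB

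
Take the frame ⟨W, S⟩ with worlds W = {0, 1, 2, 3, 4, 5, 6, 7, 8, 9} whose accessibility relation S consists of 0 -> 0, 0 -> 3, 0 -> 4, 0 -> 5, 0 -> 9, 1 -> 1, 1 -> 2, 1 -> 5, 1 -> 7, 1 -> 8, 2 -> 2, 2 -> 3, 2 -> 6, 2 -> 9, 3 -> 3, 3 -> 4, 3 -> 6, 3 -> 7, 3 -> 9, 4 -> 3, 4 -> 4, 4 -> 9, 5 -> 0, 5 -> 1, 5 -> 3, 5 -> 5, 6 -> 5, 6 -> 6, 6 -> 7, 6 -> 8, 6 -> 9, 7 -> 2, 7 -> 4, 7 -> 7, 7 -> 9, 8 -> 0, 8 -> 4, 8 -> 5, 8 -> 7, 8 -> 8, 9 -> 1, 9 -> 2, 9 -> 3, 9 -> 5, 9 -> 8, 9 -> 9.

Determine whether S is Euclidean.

Euclidean: no — 0 S 3 and 0 S 5, but not 3 S 5.

No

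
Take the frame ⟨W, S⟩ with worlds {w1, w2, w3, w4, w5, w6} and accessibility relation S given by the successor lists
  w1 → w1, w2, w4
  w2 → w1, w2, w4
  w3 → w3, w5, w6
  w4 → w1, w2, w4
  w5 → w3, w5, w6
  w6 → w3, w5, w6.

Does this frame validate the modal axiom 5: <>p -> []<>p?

Yes

By correspondence theory, 5 is valid on a frame iff S is Euclidean.
Euclidean: yes — any two successors of a common world are S-related.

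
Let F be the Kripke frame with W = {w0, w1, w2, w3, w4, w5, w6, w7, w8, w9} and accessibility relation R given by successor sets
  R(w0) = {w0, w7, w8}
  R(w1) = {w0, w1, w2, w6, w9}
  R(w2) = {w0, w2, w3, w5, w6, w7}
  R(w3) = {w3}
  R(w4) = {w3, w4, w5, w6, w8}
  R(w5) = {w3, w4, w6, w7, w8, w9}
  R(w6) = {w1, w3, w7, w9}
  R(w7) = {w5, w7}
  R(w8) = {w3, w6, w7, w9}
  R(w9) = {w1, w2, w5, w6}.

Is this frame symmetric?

No

Symmetric: no — w0 R w7 but not w7 R w0.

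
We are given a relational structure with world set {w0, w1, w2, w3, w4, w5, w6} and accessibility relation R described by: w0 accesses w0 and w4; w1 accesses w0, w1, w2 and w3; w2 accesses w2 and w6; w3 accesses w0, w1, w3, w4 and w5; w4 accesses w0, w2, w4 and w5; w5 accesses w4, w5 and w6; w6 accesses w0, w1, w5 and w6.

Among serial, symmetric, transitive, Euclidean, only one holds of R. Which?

serial

Serial: yes — every world has a successor (e.g. w0 R w0).
Symmetric: no — w1 R w0 but not w0 R w1.
Transitive: no — w0 R w4 and w4 R w2, but not w0 R w2.
Euclidean: no — w1 R w0 and w1 R w2, but not w0 R w2.
Only serial holds.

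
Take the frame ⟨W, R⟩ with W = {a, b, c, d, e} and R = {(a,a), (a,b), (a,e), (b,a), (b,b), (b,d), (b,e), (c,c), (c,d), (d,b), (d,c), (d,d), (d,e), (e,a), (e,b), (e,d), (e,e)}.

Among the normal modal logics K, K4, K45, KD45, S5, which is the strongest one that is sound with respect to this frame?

K

Transitive (axiom 4): no — a R b and b R d, but not a R d.
Euclidean (axiom 5): no — b R a and b R d, but not a R d.
Serial (axiom D): yes — every world has a successor (e.g. a R a).
Reflexive (axiom T): yes — every world is R-related to itself.
So F validates K; K4 would additionally require R to be transitive. The strongest is K.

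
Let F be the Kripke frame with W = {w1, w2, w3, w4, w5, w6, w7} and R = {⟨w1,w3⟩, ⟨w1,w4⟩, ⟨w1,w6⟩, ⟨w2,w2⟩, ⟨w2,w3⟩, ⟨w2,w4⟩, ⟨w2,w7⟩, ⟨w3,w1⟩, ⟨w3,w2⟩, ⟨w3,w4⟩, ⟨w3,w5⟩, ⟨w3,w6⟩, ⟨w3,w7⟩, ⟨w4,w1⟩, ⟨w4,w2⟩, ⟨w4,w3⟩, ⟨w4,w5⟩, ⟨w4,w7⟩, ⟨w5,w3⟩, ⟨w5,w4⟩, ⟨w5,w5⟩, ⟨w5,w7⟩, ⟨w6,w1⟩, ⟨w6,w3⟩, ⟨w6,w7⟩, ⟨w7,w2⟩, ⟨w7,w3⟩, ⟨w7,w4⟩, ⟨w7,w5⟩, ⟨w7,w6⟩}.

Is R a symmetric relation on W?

Yes

Symmetric: yes — every pair in R has its reverse in R.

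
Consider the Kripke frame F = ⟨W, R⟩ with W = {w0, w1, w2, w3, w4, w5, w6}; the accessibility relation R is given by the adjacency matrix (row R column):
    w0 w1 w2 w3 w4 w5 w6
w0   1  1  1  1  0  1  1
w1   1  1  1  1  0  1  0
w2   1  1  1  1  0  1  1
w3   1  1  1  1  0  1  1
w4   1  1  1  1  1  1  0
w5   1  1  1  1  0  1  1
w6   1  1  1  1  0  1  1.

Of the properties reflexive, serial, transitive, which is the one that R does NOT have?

transitive

Reflexive: yes — every world is R-related to itself.
Serial: yes — every world has a successor (e.g. w0 R w0).
Transitive: no — w1 R w0 and w0 R w6, but not w1 R w6.
Only transitive fails.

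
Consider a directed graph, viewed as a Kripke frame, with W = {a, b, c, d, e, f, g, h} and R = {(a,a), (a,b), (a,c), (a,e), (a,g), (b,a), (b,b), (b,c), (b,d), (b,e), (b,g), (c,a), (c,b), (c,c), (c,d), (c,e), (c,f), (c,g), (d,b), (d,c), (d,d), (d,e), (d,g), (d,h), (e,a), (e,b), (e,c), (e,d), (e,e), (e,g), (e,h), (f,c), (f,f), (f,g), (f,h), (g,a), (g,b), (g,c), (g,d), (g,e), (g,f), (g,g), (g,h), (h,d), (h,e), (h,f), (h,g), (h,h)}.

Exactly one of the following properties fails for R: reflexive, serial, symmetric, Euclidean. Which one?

Euclidean

Reflexive: yes — every world is R-related to itself.
Serial: yes — every world has a successor (e.g. a R a).
Symmetric: yes — every pair in R has its reverse in R.
Euclidean: no — b R a and b R d, but not a R d.
Only Euclidean fails.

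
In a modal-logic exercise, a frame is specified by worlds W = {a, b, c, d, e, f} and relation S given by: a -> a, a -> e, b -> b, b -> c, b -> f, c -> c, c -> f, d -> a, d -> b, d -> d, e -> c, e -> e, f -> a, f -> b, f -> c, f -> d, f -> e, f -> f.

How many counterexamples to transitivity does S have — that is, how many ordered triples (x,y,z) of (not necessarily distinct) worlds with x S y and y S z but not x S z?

12

Enumerating: (a,e,c), (b,f,a), (b,f,d), (b,f,e), (c,f,a), (c,f,b), (c,f,d), (c,f,e), (d,a,e), (d,b,c), (d,b,f), (e,c,f).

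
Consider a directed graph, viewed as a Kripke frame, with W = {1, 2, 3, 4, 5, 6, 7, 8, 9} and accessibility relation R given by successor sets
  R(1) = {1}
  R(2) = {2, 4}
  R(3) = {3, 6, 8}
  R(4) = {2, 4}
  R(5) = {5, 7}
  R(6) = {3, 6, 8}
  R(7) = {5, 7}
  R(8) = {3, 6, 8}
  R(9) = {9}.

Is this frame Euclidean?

Euclidean: yes — any two successors of a common world are R-related.

Yes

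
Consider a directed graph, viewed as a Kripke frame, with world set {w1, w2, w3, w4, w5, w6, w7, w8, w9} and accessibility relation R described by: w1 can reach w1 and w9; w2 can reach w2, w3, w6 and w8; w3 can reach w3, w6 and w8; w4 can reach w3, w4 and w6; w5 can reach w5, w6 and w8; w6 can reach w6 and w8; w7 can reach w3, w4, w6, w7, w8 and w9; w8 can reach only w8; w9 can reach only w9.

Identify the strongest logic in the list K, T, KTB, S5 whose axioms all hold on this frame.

T

Reflexive (axiom T): yes — every world is R-related to itself.
Symmetric (axiom B): no — w1 R w9 but not w9 R w1.
Euclidean (axiom 5): no — w2 R w6 and w2 R w3, but not w6 R w3.
So F validates K, T; KTB would additionally require R to be symmetric. The strongest is T.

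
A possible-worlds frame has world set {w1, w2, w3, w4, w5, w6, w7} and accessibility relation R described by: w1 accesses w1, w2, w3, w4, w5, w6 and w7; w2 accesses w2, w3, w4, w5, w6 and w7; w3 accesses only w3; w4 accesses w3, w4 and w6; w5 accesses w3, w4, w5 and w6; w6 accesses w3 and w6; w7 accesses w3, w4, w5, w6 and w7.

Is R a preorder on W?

Reflexive: yes — every world is R-related to itself.
Transitive: yes — every two-step R-path is closed by a direct edge.
So R is a preorder.

Yes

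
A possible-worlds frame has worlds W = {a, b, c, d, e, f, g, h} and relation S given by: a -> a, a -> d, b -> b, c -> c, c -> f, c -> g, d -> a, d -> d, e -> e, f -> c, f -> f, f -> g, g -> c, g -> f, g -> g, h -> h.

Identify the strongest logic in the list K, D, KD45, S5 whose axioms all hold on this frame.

Serial (axiom D): yes — every world has a successor (e.g. a S a).
Euclidean (axiom 5): yes — any two successors of a common world are S-related.
Transitive (axiom 4): yes — every two-step S-path is closed by a direct edge.
Reflexive (axiom T): yes — every world is S-related to itself.
So F validates K, D, KD45, S5. The strongest is S5.

S5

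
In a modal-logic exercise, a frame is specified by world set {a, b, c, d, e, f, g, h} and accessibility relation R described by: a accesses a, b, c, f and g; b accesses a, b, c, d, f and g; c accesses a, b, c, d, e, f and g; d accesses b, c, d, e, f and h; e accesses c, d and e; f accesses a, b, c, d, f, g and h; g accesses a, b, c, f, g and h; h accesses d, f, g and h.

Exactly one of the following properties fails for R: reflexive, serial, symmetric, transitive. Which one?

transitive

Reflexive: yes — every world is R-related to itself.
Serial: yes — every world has a successor (e.g. a R a).
Symmetric: yes — every pair in R has its reverse in R.
Transitive: no — a R b and b R d, but not a R d.
Only transitive fails.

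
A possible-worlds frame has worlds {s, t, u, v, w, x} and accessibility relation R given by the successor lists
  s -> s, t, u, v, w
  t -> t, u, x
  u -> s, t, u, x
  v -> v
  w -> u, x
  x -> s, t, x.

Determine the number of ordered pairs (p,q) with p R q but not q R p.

Enumerating: (s,t), (s,v), (s,w), (u,x), (w,u), (w,x), (x,s).

7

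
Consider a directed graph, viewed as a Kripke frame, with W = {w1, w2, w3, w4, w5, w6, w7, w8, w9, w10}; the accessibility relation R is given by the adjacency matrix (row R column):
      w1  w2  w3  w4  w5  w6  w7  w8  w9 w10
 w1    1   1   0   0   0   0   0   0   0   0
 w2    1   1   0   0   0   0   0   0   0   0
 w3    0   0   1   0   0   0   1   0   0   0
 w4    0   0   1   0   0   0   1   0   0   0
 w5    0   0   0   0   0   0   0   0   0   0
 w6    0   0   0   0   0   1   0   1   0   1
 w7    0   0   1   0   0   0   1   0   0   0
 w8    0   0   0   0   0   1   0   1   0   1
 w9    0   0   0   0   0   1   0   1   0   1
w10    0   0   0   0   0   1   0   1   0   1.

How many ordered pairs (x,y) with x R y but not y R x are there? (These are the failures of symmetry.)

5

Enumerating: (w4,w3), (w4,w7), (w9,w10), (w9,w6), (w9,w8).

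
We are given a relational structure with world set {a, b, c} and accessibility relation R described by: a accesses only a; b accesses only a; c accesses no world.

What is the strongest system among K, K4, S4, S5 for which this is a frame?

K4

Transitive (axiom 4): yes — every two-step R-path is closed by a direct edge.
Reflexive (axiom T): no — b is not related to itself.
Euclidean (axiom 5): yes — any two successors of a common world are R-related.
So F validates K, K4; S4 would additionally require R to be reflexive. The strongest is K4.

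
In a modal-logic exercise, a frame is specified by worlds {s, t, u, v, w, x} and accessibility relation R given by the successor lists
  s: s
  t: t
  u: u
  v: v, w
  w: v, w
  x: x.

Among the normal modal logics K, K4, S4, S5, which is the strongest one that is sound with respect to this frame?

Transitive (axiom 4): yes — every two-step R-path is closed by a direct edge.
Reflexive (axiom T): yes — every world is R-related to itself.
Euclidean (axiom 5): yes — any two successors of a common world are R-related.
So F validates K, K4, S4, S5. The strongest is S5.

S5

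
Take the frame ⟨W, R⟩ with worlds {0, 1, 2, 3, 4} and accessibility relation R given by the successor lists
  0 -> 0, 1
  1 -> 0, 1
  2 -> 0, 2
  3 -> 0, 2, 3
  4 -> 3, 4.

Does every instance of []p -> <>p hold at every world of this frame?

Axiom D corresponds to the accessibility relation being serial.
Serial: yes — every world has a successor (e.g. 0 R 0).

Yes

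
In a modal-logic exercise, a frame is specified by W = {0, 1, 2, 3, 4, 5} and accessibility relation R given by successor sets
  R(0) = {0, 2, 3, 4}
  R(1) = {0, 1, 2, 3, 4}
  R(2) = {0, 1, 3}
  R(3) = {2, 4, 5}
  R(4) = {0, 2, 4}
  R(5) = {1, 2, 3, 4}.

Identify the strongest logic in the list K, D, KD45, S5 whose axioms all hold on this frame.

Serial (axiom D): yes — every world has a successor (e.g. 0 R 0).
Euclidean (axiom 5): no — 0 R 2 and 0 R 4, but not 2 R 4.
Transitive (axiom 4): no — 0 R 2 and 2 R 1, but not 0 R 1.
Reflexive (axiom T): no — 2 is not related to itself.
So F validates K, D; KD45 would additionally require R to be Euclidean and transitive. The strongest is D.

D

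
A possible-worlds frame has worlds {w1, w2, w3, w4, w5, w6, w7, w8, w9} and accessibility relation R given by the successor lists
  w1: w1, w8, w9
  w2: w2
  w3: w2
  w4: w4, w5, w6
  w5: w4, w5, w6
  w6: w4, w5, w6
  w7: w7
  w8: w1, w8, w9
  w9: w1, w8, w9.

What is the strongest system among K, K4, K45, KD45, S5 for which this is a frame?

KD45

Transitive (axiom 4): yes — every two-step R-path is closed by a direct edge.
Euclidean (axiom 5): yes — any two successors of a common world are R-related.
Serial (axiom D): yes — every world has a successor (e.g. w1 R w1).
Reflexive (axiom T): no — w3 is not related to itself.
So F validates K, K4, K45, KD45; S5 would additionally require R to be reflexive. The strongest is KD45.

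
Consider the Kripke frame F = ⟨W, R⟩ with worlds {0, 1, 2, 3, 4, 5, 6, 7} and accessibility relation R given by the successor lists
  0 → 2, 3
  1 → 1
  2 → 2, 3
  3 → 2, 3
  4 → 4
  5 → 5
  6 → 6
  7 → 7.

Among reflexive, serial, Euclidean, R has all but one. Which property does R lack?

Reflexive: no — 0 is not related to itself.
Serial: yes — every world has a successor (e.g. 0 R 2).
Euclidean: yes — any two successors of a common world are R-related.
Only reflexive fails.

reflexive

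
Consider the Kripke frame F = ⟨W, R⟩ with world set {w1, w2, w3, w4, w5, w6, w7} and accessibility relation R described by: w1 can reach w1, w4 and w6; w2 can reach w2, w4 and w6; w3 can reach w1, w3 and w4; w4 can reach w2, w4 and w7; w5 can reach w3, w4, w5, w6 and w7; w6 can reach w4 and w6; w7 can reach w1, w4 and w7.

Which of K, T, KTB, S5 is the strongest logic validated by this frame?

Reflexive (axiom T): yes — every world is R-related to itself.
Symmetric (axiom B): no — w1 R w4 but not w4 R w1.
Euclidean (axiom 5): no — w1 R w4 and w1 R w6, but not w4 R w6.
So F validates K, T; KTB would additionally require R to be symmetric. The strongest is T.

T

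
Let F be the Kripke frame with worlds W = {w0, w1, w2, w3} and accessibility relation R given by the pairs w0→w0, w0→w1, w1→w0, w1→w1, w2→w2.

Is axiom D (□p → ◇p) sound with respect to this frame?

No

The schema D characterises exactly the serial frames.
Serial: no — w3 has no R-successor.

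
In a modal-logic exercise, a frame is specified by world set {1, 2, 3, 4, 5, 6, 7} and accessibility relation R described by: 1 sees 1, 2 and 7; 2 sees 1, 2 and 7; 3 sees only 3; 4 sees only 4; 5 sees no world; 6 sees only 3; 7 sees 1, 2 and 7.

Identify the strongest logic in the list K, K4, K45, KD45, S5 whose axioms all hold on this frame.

K45

Transitive (axiom 4): yes — every two-step R-path is closed by a direct edge.
Euclidean (axiom 5): yes — any two successors of a common world are R-related.
Serial (axiom D): no — 5 has no R-successor.
Reflexive (axiom T): no — 5 is not related to itself.
So F validates K, K4, K45; KD45 would additionally require R to be serial. The strongest is K45.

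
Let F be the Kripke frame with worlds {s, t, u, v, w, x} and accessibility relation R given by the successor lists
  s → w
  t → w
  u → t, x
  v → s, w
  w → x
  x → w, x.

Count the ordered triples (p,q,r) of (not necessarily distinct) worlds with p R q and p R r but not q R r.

9

Enumerating: (s,w,w), (t,w,w), (u,t,t), (u,t,x), (u,x,t), (v,s,s), (v,w,s), (v,w,w), (x,w,w).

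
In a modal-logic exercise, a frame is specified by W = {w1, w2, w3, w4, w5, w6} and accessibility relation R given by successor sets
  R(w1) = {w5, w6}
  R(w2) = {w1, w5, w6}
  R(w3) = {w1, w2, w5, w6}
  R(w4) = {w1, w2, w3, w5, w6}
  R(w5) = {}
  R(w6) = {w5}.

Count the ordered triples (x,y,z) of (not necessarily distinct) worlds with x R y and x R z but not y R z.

Enumerating: (w1,w5,w5), (w1,w5,w6), (w1,w6,w6), (w2,w1,w1), (w2,w5,w1), (w2,w5,w5), (w2,w5,w6), (w2,w6,w1), (w2,w6,w6), (w3,w1,w1), (w3,w1,w2), (w3,w2,w2), … and 23 more.
Total: 35.

35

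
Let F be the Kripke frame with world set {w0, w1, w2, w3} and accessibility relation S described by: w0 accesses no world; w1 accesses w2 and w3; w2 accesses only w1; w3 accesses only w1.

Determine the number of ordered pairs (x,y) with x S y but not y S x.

S is symmetric; there are no such tuples.

0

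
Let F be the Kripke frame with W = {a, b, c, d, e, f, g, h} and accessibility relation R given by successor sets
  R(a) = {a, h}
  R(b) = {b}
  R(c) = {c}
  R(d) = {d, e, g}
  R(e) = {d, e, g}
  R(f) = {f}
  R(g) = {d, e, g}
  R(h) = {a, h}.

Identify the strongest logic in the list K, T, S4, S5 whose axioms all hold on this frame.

S5

Reflexive (axiom T): yes — every world is R-related to itself.
Transitive (axiom 4): yes — every two-step R-path is closed by a direct edge.
Euclidean (axiom 5): yes — any two successors of a common world are R-related.
So F validates K, T, S4, S5. The strongest is S5.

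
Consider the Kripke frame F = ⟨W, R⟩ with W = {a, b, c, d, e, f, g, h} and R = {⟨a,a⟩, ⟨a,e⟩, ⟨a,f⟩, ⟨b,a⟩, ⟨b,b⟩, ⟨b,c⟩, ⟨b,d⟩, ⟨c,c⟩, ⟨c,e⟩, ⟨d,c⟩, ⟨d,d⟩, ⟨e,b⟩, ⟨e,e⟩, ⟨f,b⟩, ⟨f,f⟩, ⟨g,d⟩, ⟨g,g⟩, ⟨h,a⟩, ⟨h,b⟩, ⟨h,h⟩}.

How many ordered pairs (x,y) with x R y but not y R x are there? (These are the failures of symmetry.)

Enumerating: (a,e), (a,f), (b,a), (b,c), (b,d), (c,e), (d,c), (e,b), (f,b), (g,d), (h,a), (h,b).

12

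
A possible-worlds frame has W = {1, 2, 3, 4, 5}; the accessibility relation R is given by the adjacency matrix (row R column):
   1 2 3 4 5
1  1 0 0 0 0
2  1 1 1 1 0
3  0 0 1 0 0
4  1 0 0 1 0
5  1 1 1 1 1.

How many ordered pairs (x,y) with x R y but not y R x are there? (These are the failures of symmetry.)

Enumerating: (2,1), (2,3), (2,4), (4,1), (5,1), (5,2), (5,3), (5,4).

8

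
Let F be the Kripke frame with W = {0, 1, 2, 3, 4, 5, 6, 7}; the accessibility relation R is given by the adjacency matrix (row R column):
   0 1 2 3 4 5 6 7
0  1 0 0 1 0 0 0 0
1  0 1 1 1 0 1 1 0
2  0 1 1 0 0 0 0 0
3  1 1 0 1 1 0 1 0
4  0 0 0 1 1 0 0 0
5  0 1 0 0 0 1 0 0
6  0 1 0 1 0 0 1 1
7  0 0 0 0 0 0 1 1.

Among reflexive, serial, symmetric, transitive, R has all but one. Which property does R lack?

transitive

Reflexive: yes — every world is R-related to itself.
Serial: yes — every world has a successor (e.g. 0 R 0).
Symmetric: yes — every pair in R has its reverse in R.
Transitive: no — 0 R 3 and 3 R 1, but not 0 R 1.
Only transitive fails.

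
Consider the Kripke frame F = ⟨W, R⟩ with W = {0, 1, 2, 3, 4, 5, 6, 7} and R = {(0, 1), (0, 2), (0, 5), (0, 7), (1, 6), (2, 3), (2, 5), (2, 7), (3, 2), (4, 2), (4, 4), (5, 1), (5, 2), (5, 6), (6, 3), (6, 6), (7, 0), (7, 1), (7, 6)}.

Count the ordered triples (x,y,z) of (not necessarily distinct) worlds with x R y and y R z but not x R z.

28

Enumerating: (0,1,6), (0,2,3), (0,5,6), (0,7,0), (0,7,6), (1,6,3), (2,3,2), (2,5,1), (2,5,2), (2,5,6), (2,7,0), (2,7,1), … and 16 more.
Total: 28.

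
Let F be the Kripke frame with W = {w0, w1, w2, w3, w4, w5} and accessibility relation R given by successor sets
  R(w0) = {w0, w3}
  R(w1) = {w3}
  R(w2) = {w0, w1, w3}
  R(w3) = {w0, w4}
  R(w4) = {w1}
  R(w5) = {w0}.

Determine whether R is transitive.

No

Transitive: no — w0 R w3 and w3 R w4, but not w0 R w4.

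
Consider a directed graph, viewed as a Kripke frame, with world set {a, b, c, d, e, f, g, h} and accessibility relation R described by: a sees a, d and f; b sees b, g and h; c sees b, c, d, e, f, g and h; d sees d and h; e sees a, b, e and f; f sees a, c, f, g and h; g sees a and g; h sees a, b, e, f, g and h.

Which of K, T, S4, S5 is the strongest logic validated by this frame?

T

Reflexive (axiom T): yes — every world is R-related to itself.
Transitive (axiom 4): no — a R d and d R h, but not a R h.
Euclidean (axiom 5): no — a R d and a R f, but not d R f.
So F validates K, T; S4 would additionally require R to be transitive. The strongest is T.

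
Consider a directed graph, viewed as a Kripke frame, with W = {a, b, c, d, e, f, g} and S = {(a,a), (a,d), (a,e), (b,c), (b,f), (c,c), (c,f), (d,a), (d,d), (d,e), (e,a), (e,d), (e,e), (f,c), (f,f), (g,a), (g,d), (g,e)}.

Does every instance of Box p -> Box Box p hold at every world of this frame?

Axiom 4 corresponds to the accessibility relation being transitive.
Transitive: yes — every two-step S-path is closed by a direct edge.

Yes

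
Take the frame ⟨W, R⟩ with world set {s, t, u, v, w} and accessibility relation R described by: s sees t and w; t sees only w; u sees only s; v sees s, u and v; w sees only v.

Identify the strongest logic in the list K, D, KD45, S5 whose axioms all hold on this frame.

Serial (axiom D): yes — every world has a successor (e.g. s R t).
Euclidean (axiom 5): no — s R w and s R t, but not w R t.
Transitive (axiom 4): no — s R w and w R v, but not s R v.
Reflexive (axiom T): no — s is not related to itself.
So F validates K, D; KD45 would additionally require R to be Euclidean and transitive. The strongest is D.

D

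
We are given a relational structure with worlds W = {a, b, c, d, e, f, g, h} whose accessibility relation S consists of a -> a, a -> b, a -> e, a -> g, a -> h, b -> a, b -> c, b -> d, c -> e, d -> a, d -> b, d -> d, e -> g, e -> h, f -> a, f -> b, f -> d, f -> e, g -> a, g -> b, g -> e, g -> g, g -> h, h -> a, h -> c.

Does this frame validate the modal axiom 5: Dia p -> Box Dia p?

The schema 5 characterises exactly the Euclidean frames.
Euclidean: no — a S b and a S e, but not b S e.

No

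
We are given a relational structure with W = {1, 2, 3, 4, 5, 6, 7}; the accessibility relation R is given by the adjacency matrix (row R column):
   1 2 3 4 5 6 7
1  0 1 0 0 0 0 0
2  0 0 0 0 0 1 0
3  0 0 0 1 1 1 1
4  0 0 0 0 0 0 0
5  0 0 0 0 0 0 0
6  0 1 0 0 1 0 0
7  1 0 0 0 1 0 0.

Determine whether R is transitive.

No

Transitive: no — 1 R 2 and 2 R 6, but not 1 R 6.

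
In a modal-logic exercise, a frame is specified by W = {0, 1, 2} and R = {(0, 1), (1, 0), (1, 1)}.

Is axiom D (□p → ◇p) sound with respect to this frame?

Axiom D corresponds to the accessibility relation being serial.
Serial: no — 2 has no R-successor.

No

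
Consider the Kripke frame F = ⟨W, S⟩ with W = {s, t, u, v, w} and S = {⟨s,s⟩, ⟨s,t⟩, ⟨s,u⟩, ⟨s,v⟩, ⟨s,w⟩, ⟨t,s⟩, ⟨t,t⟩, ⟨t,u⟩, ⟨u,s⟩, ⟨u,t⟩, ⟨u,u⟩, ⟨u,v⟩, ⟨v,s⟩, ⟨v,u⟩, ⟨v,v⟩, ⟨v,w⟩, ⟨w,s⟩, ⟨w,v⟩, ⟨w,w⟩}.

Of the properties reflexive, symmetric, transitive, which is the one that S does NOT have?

transitive

Reflexive: yes — every world is S-related to itself.
Symmetric: yes — every pair in S has its reverse in S.
Transitive: no — t S s and s S v, but not t S v.
Only transitive fails.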